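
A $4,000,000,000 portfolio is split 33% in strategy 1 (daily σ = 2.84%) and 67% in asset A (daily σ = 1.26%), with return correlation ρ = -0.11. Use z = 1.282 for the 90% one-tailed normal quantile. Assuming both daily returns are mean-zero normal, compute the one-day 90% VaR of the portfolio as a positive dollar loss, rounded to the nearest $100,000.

σ_p² = 0.33²·2.84² + 0.67²·1.26² + 2·-0.11·0.33·0.67·2.84·1.26 = 1.4170 (%²).
σ_p = √1.4170 = 1.190%.
VaR = 1.282 × 1.190% = 1.526%; on $4,000,000,000 that is $61,040,000.

$61,000,000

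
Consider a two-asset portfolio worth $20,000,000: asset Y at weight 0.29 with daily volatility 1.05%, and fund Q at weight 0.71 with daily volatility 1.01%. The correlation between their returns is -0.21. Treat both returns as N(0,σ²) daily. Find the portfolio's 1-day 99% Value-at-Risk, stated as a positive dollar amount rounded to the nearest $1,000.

σ_p² = 0.29²·1.05² + 0.71²·1.01² + 2·-0.21·0.29·0.71·1.05·1.01 = 0.5152 (%²).
σ_p = √0.5152 = 0.718%.
At 99%, z = 2.326.
VaR = 2.326 × 0.718% = 1.670%; on $20,000,000 that is $334,000.

$334,000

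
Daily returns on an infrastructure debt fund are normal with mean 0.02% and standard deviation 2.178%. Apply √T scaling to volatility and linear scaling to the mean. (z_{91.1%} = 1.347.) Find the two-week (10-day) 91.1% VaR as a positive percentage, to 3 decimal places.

9.077%

σ_{10d} = 2.178% × √10 = 6.887%; μ_{10d} = 10 × 0.02% = 0.200%.
VaR = −(0.200%) + 1.347 × 6.887% = 9.077%.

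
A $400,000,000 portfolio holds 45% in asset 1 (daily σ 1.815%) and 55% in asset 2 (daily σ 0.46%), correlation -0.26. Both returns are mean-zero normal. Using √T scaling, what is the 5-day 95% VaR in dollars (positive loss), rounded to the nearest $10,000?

σ_p = √(0.45²·1.815² + 0.55²·0.46² + 2·-0.26·0.45·0.55·1.815·0.46) = 0.790%.
σ_{5d} = 0.790% × √5 = 1.766%.
z(95%) = 1.645.
VaR = 1.645 × 1.766% = 2.905%; on $400,000,000 that is $11,620,000.

$11,620,000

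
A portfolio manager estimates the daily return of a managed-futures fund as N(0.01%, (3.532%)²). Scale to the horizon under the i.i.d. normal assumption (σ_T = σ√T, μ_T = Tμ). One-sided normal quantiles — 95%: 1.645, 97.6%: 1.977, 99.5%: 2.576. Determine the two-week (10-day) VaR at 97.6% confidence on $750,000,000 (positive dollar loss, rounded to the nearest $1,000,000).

$165,000,000

σ_{10d} = 3.532% × √10 = 11.169%; μ_{10d} = 10 × 0.01% = 0.100%.
VaR = −(0.100%) + 1.977 × 11.169% = 21.981%.
On $750,000,000: 0.21981 × $750,000,000 = $164,857,500.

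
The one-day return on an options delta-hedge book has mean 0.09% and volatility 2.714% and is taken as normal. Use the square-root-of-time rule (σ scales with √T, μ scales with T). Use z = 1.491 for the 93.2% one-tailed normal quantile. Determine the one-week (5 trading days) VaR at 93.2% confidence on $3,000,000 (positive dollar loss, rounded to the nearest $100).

$258,000

σ_{5d} = 2.714% × √5 = 6.069%; μ_{5d} = 5 × 0.09% = 0.450%.
VaR = −(0.450%) + 1.491 × 6.069% = 8.599%.
On $3,000,000: 0.08599 × $3,000,000 = $257,970.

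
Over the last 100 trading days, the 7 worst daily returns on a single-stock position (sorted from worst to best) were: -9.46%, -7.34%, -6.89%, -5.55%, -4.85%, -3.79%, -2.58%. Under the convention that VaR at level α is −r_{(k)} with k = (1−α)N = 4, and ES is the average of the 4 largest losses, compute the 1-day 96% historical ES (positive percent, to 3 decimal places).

The 4 worst returns sum to -29.24%.
ES = −(-29.24%) / 4 = 7.31% ≈ 7.310%.

7.310%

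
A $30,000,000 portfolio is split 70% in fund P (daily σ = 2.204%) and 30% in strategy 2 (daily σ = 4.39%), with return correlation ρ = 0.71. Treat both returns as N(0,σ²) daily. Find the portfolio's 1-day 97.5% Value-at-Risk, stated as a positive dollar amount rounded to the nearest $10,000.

$1,560,000

σ_p² = 0.7²·2.204² + 0.3²·4.39² + 2·0.71·0.7·0.3·2.204·4.39 = 7.0000 (%²).
σ_p = √7.0000 = 2.646%.
At 97.5%, z = 1.960.
VaR = 1.960 × 2.646% = 5.186%; on $30,000,000 that is $1,555,800.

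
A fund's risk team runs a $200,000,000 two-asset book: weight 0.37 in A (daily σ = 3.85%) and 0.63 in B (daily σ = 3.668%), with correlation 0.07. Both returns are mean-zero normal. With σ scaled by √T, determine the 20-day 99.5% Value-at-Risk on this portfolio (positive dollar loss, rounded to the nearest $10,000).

$64,470,000

σ_p = √(0.37²·3.85² + 0.63²·3.668² + 2·0.07·0.37·0.63·3.85·3.668) = 2.798%.
σ_{20d} = 2.798% × √20 = 12.513%.
z(99.5%) = 2.576.
VaR = 2.576 × 12.513% = 32.233%; on $200,000,000 that is $64,466,000.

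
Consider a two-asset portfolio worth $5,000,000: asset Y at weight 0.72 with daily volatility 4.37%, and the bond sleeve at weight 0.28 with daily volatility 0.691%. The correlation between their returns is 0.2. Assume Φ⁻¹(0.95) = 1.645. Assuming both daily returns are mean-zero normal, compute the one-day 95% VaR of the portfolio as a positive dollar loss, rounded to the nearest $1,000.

$262,000

σ_p² = 0.72²·4.37² + 0.28²·0.691² + 2·0.2·0.72·0.28·4.37·0.691 = 10.1808 (%²).
σ_p = √10.1808 = 3.191%.
VaR = 1.645 × 3.191% = 5.249%; on $5,000,000 that is $262,450.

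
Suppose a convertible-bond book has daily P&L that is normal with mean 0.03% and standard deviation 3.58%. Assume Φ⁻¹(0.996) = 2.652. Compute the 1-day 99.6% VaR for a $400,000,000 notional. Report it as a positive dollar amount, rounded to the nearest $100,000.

VaR = −μ + z·σ = −(0.03%) + 2.652 × 3.58% = 9.464%.
On $400,000,000: 0.09464 × $400,000,000 = $37,856,000.

$37,900,000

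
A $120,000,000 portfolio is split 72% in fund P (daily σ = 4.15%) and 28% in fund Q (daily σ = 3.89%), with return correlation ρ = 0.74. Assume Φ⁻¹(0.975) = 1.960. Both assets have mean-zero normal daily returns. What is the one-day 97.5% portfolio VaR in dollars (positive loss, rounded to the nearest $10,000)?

$9,090,000

σ_p² = 0.72²·4.15² + 0.28²·3.89² + 2·0.74·0.72·0.28·4.15·3.89 = 14.9312 (%²).
σ_p = √14.9312 = 3.864%.
VaR = 1.960 × 3.864% = 7.573%; on $120,000,000 that is $9,087,600.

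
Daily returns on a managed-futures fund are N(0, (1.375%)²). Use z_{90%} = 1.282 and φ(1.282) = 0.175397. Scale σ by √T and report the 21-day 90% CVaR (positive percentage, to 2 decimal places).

σ_{21d} = 1.375% × √21 = 6.301%.
ES multiplier = φ(z)/(1−α) = 0.175397/0.1 = 1.754.
ES = 6.301% × 1.754 = 11.052%.

11.05%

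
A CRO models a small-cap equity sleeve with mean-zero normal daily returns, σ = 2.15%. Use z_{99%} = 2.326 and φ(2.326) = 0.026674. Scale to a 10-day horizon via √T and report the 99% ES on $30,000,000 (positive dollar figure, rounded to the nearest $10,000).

σ_{10d} = 2.15% × √10 = 6.799%.
ES multiplier = φ(z)/(1−α) = 0.026674/0.01 = 2.667.
ES = 6.799% × 2.667 = 18.133%; on $30,000,000: $5,439,900.

$5,440,000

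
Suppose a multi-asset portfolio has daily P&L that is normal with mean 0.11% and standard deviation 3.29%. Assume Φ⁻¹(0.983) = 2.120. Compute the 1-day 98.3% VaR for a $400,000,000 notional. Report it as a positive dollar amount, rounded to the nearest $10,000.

VaR = −μ + z·σ = −(0.11%) + 2.120 × 3.29% = 6.865%.
On $400,000,000: 0.06865 × $400,000,000 = $27,460,000.

$27,460,000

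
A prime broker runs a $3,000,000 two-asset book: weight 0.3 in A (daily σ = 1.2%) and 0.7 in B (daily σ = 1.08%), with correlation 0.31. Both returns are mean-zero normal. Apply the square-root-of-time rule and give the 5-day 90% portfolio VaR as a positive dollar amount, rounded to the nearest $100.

σ_p = √(0.3²·1.2² + 0.7²·1.08² + 2·0.31·0.3·0.7·1.2·1.08) = 0.933%.
σ_{5d} = 0.933% × √5 = 2.086%.
z(90%) = 1.282.
VaR = 1.282 × 2.086% = 2.674%; on $3,000,000 that is $80,220.

$80,200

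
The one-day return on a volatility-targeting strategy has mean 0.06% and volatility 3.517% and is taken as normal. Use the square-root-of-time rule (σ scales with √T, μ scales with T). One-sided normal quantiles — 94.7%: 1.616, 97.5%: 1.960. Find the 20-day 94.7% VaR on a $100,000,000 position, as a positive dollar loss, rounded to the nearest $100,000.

$24,200,000

σ_{20d} = 3.517% × √20 = 15.729%; μ_{20d} = 20 × 0.06% = 1.200%.
VaR = −(1.200%) + 1.616 × 15.729% = 24.218%.
On $100,000,000: 0.24218 × $100,000,000 = $24,218,000.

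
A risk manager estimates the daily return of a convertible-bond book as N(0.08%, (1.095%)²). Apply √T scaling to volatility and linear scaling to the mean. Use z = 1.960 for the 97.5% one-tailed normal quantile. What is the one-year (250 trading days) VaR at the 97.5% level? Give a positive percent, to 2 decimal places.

13.93%

σ_{250d} = 1.095% × √250 = 17.313%; μ_{250d} = 250 × 0.08% = 20.000%.
VaR = −(20.000%) + 1.960 × 17.313% = 13.933%.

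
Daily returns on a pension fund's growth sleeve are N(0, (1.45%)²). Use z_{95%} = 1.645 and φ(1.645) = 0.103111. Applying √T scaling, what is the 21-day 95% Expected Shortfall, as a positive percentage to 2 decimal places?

13.70%

σ_{21d} = 1.45% × √21 = 6.645%.
ES multiplier = φ(z)/(1−α) = 0.103111/0.05 = 2.062.
ES = 6.645% × 2.062 = 13.702%.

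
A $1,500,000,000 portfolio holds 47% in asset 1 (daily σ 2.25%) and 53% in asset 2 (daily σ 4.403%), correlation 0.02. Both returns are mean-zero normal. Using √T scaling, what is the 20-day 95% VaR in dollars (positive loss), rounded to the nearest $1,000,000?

$285,000,000

σ_p = √(0.47²·2.25² + 0.53²·4.403² + 2·0.02·0.47·0.53·2.25·4.403) = 2.581%.
σ_{20d} = 2.581% × √20 = 11.543%.
z(95%) = 1.645.
VaR = 1.645 × 11.543% = 18.988%; on $1,500,000,000 that is $284,820,000.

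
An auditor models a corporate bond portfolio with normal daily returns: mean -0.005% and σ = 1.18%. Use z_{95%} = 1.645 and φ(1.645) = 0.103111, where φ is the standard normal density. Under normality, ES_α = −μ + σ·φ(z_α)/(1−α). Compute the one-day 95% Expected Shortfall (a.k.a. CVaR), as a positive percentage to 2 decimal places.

2.44%

Tail multiplier: φ(z)/(1−α) = 0.103111 / 0.05 = 2.062.
ES = −(-0.005%) + 1.18% × 2.062 = 2.438%.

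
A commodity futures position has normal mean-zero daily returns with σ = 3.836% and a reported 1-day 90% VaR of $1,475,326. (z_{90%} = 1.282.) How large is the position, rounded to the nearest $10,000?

$30,000,000

VaR as a fraction of value: z·σ = 1.282 × 3.836% = 4.91775%.
Position = $1,475,326 / 0.0491775 = $30,000,008.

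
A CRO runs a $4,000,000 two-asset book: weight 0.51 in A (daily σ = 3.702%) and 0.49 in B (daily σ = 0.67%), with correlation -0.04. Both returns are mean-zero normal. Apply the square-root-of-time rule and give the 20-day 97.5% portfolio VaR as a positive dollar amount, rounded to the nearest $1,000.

σ_p = √(0.51²·3.702² + 0.49²·0.67² + 2·-0.04·0.51·0.49·3.702·0.67) = 1.903%.
σ_{20d} = 1.903% × √20 = 8.510%.
z(97.5%) = 1.960.
VaR = 1.960 × 8.510% = 16.680%; on $4,000,000 that is $667,200.

$667,000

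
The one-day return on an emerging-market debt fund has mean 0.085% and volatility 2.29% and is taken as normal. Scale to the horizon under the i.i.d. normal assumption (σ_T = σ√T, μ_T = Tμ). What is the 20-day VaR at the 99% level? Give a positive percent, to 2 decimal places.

22.12%

At 99%, z = 2.326.
σ_{20d} = 2.29% × √20 = 10.241%; μ_{20d} = 20 × 0.085% = 1.700%.
VaR = −(1.700%) + 2.326 × 10.241% = 22.121%.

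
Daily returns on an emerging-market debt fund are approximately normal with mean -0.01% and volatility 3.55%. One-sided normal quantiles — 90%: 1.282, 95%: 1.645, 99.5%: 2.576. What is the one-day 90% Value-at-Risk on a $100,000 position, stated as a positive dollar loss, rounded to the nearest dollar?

$4,561

VaR = −μ + z·σ = −(-0.01%) + 1.282 × 3.55% = 4.561%.
On $100,000: 0.04561 × $100,000 = $4,561.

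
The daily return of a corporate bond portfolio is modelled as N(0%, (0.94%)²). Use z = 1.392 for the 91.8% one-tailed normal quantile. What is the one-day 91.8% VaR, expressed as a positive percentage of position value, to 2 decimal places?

1.31%

VaR = z·σ = 1.392 × 0.94% = 1.308%.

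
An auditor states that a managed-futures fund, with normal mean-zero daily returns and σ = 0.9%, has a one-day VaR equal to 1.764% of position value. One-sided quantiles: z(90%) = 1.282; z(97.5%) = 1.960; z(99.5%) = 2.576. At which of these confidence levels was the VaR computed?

Implied z = VaR/σ = 1.764 / 0.9 = 1.960.
This matches z(97.5%) = 1.960.

97.5%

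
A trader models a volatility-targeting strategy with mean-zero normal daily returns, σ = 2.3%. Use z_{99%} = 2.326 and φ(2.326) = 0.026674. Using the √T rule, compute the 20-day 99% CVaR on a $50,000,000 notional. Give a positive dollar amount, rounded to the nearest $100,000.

$13,700,000

σ_{20d} = 2.3% × √20 = 10.286%.
ES multiplier = φ(z)/(1−α) = 0.026674/0.01 = 2.667.
ES = 10.286% × 2.667 = 27.433%; on $50,000,000: $13,716,500.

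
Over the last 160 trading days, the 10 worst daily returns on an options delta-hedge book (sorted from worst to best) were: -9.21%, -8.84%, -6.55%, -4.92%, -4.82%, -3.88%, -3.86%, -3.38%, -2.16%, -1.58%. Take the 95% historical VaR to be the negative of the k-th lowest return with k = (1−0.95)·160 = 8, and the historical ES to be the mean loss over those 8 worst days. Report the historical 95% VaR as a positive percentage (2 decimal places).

k = 8; the 8th lowest return is -3.38%, so VaR = 3.38%.

3.38%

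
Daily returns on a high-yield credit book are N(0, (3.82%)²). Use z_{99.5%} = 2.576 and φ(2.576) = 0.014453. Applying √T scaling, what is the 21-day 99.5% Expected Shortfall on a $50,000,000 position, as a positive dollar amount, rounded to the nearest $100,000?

$25,300,000

σ_{21d} = 3.82% × √21 = 17.505%.
ES multiplier = φ(z)/(1−α) = 0.014453/0.005 = 2.891.
ES = 17.505% × 2.891 = 50.607%; on $50,000,000: $25,303,500.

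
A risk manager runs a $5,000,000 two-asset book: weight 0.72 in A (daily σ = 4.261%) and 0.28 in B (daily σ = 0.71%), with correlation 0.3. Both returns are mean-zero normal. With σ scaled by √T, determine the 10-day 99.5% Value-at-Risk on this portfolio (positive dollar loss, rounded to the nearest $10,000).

$1,280,000

σ_p = √(0.72²·4.261² + 0.28²·0.71² + 2·0.3·0.72·0.28·4.261·0.71) = 3.133%.
σ_{10d} = 3.133% × √10 = 9.907%.
z(99.5%) = 2.576.
VaR = 2.576 × 9.907% = 25.520%; on $5,000,000 that is $1,276,000.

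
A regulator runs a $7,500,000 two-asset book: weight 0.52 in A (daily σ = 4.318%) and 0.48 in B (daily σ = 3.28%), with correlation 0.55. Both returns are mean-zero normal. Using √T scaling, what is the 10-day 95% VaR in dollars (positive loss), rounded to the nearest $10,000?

σ_p = √(0.52²·4.318² + 0.48²·3.28² + 2·0.55·0.52·0.48·4.318·3.28) = 3.378%.
σ_{10d} = 3.378% × √10 = 10.682%.
z(95%) = 1.645.
VaR = 1.645 × 10.682% = 17.572%; on $7,500,000 that is $1,317,900.

$1,320,000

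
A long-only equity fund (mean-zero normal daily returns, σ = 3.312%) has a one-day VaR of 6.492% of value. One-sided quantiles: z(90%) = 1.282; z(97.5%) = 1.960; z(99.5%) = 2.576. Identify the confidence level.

97.5%

Implied z = VaR/σ = 6.492 / 3.312 = 1.960.
This matches z(97.5%) = 1.960.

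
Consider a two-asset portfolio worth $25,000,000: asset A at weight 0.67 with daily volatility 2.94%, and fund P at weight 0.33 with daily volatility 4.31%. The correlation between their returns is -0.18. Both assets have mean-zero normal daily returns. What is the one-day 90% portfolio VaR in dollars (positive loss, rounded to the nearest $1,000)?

$709,000

σ_p² = 0.67²·2.94² + 0.33²·4.31² + 2·-0.18·0.67·0.33·2.94·4.31 = 4.8945 (%²).
σ_p = √4.8945 = 2.212%.
At 90%, z = 1.282.
VaR = 1.282 × 2.212% = 2.836%; on $25,000,000 that is $709,000.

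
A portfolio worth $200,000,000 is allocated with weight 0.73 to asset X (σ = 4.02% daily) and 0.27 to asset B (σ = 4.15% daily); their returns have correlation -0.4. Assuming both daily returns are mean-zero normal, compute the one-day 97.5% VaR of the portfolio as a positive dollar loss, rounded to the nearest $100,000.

$10,500,000

σ_p² = 0.73²·4.02² + 0.27²·4.15² + 2·-0.4·0.73·0.27·4.02·4.15 = 7.2368 (%²).
σ_p = √7.2368 = 2.690%.
At 97.5%, z = 1.960.
VaR = 1.960 × 2.690% = 5.272%; on $200,000,000 that is $10,544,000.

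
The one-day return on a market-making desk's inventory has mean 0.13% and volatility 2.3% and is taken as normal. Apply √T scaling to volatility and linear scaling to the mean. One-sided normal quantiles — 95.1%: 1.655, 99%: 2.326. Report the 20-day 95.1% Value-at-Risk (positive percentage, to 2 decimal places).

σ_{20d} = 2.3% × √20 = 10.286%; μ_{20d} = 20 × 0.13% = 2.600%.
VaR = −(2.600%) + 1.655 × 10.286% = 14.423%.

14.42%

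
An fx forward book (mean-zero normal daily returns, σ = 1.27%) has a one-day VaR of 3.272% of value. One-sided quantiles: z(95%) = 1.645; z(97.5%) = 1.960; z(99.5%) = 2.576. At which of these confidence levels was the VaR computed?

99.5%

Implied z = VaR/σ = 3.272 / 1.27 = 2.576.
This matches z(99.5%) = 2.576.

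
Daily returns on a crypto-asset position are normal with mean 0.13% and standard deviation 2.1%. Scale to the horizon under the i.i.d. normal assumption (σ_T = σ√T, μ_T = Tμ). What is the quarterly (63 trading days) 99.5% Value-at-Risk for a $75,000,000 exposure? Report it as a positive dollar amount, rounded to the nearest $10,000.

$26,060,000

At 99.5%, z = 2.576.
σ_{63d} = 2.1% × √63 = 16.668%; μ_{63d} = 63 × 0.13% = 8.190%.
VaR = −(8.190%) + 2.576 × 16.668% = 34.747%.
On $75,000,000: 0.34747 × $75,000,000 = $26,060,250.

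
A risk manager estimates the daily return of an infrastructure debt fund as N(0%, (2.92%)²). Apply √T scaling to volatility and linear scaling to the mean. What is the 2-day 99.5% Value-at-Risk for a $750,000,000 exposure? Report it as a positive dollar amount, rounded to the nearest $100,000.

$79,800,000

At 99.5%, z = 2.576.
σ_{2d} = 2.92% × √2 = 4.130%.
VaR = 2.576 × 4.130% = 10.639%.
On $750,000,000: 0.10639 × $750,000,000 = $79,792,500.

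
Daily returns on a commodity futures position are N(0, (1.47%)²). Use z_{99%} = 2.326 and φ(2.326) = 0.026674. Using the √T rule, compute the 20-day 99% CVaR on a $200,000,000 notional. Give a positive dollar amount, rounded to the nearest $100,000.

$35,100,000

σ_{20d} = 1.47% × √20 = 6.574%.
ES multiplier = φ(z)/(1−α) = 0.026674/0.01 = 2.667.
ES = 6.574% × 2.667 = 17.533%; on $200,000,000: $35,066,000.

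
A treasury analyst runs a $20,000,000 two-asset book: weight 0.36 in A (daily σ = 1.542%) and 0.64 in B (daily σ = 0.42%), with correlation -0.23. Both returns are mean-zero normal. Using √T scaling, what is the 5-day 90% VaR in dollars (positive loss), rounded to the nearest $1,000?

$320,000

σ_p = √(0.36²·1.542² + 0.64²·0.42² + 2·-0.23·0.36·0.64·1.542·0.42) = 0.558%.
σ_{5d} = 0.558% × √5 = 1.248%.
z(90%) = 1.282.
VaR = 1.282 × 1.248% = 1.600%; on $20,000,000 that is $320,000.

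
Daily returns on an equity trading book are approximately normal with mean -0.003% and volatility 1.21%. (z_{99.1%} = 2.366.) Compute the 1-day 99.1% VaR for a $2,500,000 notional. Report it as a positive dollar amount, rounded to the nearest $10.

VaR = −μ + z·σ = −(-0.003%) + 2.366 × 1.21% = 2.866%.
On $2,500,000: 0.02866 × $2,500,000 = $71,650.

$71,650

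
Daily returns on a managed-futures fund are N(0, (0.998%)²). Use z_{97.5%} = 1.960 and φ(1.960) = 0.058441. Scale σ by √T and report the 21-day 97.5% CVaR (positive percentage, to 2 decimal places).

10.69%

σ_{21d} = 0.998% × √21 = 4.573%.
ES multiplier = φ(z)/(1−α) = 0.058441/0.025 = 2.338.
ES = 4.573% × 2.338 = 10.692%.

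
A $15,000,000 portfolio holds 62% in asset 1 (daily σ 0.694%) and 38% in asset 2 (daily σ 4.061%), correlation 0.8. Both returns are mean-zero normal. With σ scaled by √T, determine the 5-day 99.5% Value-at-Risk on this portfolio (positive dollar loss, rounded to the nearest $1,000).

σ_p = √(0.62²·0.694² + 0.38²·4.061² + 2·0.8·0.62·0.38·0.694·4.061) = 1.905%.
σ_{5d} = 1.905% × √5 = 4.260%.
z(99.5%) = 2.576.
VaR = 2.576 × 4.260% = 10.974%; on $15,000,000 that is $1,646,100.

$1,646,000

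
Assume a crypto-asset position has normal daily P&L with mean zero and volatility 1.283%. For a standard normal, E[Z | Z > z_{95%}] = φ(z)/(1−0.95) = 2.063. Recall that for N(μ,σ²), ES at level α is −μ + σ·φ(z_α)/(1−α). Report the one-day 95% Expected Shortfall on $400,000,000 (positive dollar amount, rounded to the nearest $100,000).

$10,600,000

ES = 1.283% × 2.063 = 2.647%.
On $400,000,000: 0.02647 × $400,000,000 = $10,588,000.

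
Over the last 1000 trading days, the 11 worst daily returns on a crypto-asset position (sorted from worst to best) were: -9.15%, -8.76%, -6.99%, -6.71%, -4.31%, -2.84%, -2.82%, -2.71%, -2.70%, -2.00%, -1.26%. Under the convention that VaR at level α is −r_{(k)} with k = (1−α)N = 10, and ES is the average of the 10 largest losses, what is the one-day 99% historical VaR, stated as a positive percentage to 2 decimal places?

k = 10; the 10th lowest return is -2.00%, so VaR = 2.00%.

2.00%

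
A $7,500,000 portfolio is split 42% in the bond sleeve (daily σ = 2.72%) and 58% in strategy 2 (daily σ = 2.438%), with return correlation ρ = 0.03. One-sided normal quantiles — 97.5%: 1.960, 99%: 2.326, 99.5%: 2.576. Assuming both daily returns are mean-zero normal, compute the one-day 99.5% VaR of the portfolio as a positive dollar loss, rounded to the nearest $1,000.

σ_p² = 0.42²·2.72² + 0.58²·2.438² + 2·0.03·0.42·0.58·2.72·2.438 = 3.4015 (%²).
σ_p = √3.4015 = 1.844%.
VaR = 2.576 × 1.844% = 4.750%; on $7,500,000 that is $356,250.

$356,000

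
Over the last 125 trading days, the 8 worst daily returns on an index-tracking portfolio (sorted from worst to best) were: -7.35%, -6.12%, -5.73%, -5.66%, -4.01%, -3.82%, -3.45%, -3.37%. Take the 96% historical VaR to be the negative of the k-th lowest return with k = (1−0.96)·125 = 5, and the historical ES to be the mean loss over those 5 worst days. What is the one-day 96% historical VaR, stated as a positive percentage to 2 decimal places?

k = 5; the 5th lowest return is -4.01%, so VaR = 4.01%.

4.01%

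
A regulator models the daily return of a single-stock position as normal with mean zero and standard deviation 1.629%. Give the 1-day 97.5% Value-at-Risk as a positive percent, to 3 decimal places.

3.193%

At 97.5% one-sided, z = 1.960.
VaR = z·σ = 1.960 × 1.629% = 3.193%.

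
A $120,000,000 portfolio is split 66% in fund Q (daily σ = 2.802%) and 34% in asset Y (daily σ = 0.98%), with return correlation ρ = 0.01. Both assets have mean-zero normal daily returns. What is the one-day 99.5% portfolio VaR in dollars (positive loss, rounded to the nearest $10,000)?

$5,820,000

σ_p² = 0.66²·2.802² + 0.34²·0.98² + 2·0.01·0.66·0.34·2.802·0.98 = 3.5433 (%²).
σ_p = √3.5433 = 1.882%.
At 99.5%, z = 2.576.
VaR = 2.576 × 1.882% = 4.848%; on $120,000,000 that is $5,817,600.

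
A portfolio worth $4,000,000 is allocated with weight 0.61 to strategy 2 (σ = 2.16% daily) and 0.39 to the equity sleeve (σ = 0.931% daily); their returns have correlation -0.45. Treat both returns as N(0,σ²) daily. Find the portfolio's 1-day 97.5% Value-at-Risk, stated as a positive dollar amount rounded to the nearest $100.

$94,000

σ_p² = 0.61²·2.16² + 0.39²·0.931² + 2·-0.45·0.61·0.39·2.16·0.931 = 1.4373 (%²).
σ_p = √1.4373 = 1.199%.
At 97.5%, z = 1.960.
VaR = 1.960 × 1.199% = 2.350%; on $4,000,000 that is $94,000.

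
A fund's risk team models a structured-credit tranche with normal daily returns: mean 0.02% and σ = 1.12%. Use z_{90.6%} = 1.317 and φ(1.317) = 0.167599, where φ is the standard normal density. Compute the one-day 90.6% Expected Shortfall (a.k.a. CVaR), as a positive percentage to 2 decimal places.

1.98%

Tail multiplier: φ(z)/(1−α) = 0.167599 / 0.094 = 1.783.
ES = −(0.02%) + 1.12% × 1.783 = 1.977%.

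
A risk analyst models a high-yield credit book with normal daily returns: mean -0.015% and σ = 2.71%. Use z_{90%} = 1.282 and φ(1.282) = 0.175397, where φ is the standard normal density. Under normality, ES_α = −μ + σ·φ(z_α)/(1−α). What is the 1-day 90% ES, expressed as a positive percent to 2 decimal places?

Tail multiplier: φ(z)/(1−α) = 0.175397 / 0.1 = 1.754.
ES = −(-0.015%) + 2.71% × 1.754 = 4.768%.

4.77%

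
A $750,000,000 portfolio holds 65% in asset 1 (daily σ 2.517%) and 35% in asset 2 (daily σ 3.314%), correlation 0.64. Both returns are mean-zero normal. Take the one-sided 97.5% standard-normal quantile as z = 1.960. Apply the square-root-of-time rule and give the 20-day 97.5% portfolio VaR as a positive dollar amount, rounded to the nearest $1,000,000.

$167,000,000

σ_p = √(0.65²·2.517² + 0.35²·3.314² + 2·0.64·0.65·0.35·2.517·3.314) = 2.540%.
σ_{20d} = 2.540% × √20 = 11.359%.
VaR = 1.960 × 11.359% = 22.264%; on $750,000,000 that is $166,980,000.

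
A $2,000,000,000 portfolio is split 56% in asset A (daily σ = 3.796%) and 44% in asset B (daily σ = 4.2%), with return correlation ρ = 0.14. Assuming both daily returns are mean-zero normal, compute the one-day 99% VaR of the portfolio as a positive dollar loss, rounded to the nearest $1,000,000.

σ_p² = 0.56²·3.796² + 0.44²·4.2² + 2·0.14·0.56·0.44·3.796·4.2 = 9.0339 (%²).
σ_p = √9.0339 = 3.006%.
At 99%, z = 2.326.
VaR = 2.326 × 3.006% = 6.992%; on $2,000,000,000 that is $139,840,000.

$140,000,000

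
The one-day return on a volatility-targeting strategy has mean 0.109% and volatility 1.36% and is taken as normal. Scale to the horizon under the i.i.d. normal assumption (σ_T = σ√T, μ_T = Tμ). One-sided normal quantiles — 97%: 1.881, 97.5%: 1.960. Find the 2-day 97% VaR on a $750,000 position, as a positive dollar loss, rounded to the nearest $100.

$25,500

σ_{2d} = 1.36% × √2 = 1.923%; μ_{2d} = 2 × 0.109% = 0.218%.
VaR = −(0.218%) + 1.881 × 1.923% = 3.399%.
On $750,000: 0.03399 × $750,000 = $25,492.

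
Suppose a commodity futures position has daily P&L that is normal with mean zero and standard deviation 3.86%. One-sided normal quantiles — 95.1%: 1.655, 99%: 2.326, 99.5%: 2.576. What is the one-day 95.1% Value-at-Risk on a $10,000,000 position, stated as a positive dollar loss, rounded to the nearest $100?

VaR = z·σ = 1.655 × 3.86% = 6.388%.
On $10,000,000: 0.06388 × $10,000,000 = $638,800.

$638,800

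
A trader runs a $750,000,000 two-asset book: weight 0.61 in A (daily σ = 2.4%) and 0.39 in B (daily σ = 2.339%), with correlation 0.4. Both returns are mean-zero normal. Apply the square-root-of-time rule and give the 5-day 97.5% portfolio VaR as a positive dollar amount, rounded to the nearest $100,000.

$66,100,000

σ_p = √(0.61²·2.4² + 0.39²·2.339² + 2·0.4·0.61·0.39·2.4·2.339) = 2.011%.
σ_{5d} = 2.011% × √5 = 4.497%.
z(97.5%) = 1.960.
VaR = 1.960 × 4.497% = 8.814%; on $750,000,000 that is $66,105,000.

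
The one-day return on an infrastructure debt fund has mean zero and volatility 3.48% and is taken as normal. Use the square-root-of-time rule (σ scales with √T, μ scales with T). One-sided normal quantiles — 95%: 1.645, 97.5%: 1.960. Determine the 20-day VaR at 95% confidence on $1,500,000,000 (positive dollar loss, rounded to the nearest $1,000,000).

σ_{20d} = 3.48% × √20 = 15.563%.
VaR = 1.645 × 15.563% = 25.601%.
On $1,500,000,000: 0.25601 × $1,500,000,000 = $384,015,000.

$384,000,000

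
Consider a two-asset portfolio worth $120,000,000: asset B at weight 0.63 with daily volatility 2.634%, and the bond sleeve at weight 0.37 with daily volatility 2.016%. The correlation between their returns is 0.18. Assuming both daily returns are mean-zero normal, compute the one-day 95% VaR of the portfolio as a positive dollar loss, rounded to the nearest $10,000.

$3,830,000

σ_p² = 0.63²·2.634² + 0.37²·2.016² + 2·0.18·0.63·0.37·2.634·2.016 = 3.7557 (%²).
σ_p = √3.7557 = 1.938%.
At 95%, z = 1.645.
VaR = 1.645 × 1.938% = 3.188%; on $120,000,000 that is $3,825,600.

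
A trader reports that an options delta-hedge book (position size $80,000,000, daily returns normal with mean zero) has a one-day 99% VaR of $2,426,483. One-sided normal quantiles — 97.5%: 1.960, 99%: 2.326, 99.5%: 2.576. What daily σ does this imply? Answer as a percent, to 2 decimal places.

VaR as a fraction: $2,426,483 / $80,000,000 = 3.033%.
σ = VaR / z = 3.033% / 2.326 = 1.304%.

1.30%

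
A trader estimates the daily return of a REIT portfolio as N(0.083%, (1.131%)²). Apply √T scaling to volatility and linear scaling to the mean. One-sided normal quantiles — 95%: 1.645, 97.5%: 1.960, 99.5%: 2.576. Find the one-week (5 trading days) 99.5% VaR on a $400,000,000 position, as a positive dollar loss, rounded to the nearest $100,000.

$24,400,000

σ_{5d} = 1.131% × √5 = 2.529%; μ_{5d} = 5 × 0.083% = 0.415%.
VaR = −(0.415%) + 2.576 × 2.529% = 6.100%.
On $400,000,000: 0.06100 × $400,000,000 = $24,400,000.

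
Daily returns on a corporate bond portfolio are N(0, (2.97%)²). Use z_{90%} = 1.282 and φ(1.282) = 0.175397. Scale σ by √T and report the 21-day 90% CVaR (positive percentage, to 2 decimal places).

23.87%

σ_{21d} = 2.97% × √21 = 13.610%.
ES multiplier = φ(z)/(1−α) = 0.175397/0.1 = 1.754.
ES = 13.610% × 1.754 = 23.872%.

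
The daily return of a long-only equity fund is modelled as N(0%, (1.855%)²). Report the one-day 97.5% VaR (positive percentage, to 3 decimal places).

3.636%

At 97.5% one-sided, z = 1.960.
VaR = z·σ = 1.960 × 1.855% = 3.636%.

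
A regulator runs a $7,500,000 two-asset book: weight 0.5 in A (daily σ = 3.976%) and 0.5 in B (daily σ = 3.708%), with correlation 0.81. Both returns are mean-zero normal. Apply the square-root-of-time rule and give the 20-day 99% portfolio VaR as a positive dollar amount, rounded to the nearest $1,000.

σ_p = √(0.5²·3.976² + 0.5²·3.708² + 2·0.81·0.5·0.5·3.976·3.708) = 3.655%.
σ_{20d} = 3.655% × √20 = 16.346%.
z(99%) = 2.326.
VaR = 2.326 × 16.346% = 38.021%; on $7,500,000 that is $2,851,575.

$2,852,000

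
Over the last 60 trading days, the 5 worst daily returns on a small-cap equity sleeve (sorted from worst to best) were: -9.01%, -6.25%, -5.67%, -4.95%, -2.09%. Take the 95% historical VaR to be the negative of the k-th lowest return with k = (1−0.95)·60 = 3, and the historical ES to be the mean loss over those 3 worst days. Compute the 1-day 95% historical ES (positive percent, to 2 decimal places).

The 3 worst returns sum to -20.93%.
ES = −(-20.93%) / 3 = 6.9766…% ≈ 6.98%.

6.98%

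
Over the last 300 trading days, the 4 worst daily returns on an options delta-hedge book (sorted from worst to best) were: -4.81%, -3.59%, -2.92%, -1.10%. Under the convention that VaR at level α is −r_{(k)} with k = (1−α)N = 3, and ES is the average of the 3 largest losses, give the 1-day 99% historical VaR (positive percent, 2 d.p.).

k = 3; the 3rd lowest return is -2.92%, so VaR = 2.92%.

2.92%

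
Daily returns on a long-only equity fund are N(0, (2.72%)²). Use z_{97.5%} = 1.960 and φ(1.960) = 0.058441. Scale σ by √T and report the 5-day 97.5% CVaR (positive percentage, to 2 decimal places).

σ_{5d} = 2.72% × √5 = 6.082%.
ES multiplier = φ(z)/(1−α) = 0.058441/0.025 = 2.338.
ES = 6.082% × 2.338 = 14.220%.

14.22%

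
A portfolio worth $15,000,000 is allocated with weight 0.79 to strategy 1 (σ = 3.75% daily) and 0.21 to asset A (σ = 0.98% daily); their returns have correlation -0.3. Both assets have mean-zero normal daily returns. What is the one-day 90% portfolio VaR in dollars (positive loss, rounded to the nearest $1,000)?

$559,000

σ_p² = 0.79²·3.75² + 0.21²·0.98² + 2·-0.3·0.79·0.21·3.75·0.98 = 8.4530 (%²).
σ_p = √8.4530 = 2.907%.
At 90%, z = 1.282.
VaR = 1.282 × 2.907% = 3.727%; on $15,000,000 that is $559,050.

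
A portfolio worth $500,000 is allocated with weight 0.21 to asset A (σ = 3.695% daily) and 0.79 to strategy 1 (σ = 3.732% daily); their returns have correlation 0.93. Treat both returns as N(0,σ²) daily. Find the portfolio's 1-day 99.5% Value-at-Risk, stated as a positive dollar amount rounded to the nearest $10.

$47,410

σ_p² = 0.21²·3.695² + 0.79²·3.732² + 2·0.93·0.21·0.79·3.695·3.732 = 13.5496 (%²).
σ_p = √13.5496 = 3.681%.
At 99.5%, z = 2.576.
VaR = 2.576 × 3.681% = 9.482%; on $500,000 that is $47,410.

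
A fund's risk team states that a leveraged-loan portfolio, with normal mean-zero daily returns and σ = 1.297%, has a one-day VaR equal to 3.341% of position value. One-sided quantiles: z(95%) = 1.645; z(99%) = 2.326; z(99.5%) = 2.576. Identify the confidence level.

Implied z = VaR/σ = 3.341 / 1.297 = 2.576.
This matches z(99.5%) = 2.576.

99.5%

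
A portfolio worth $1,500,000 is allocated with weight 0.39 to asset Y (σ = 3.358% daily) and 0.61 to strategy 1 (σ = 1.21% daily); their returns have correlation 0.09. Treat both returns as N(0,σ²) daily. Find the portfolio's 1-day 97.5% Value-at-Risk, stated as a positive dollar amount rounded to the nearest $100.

σ_p² = 0.39²·3.358² + 0.61²·1.21² + 2·0.09·0.39·0.61·3.358·1.21 = 2.4339 (%²).
σ_p = √2.4339 = 1.560%.
At 97.5%, z = 1.960.
VaR = 1.960 × 1.560% = 3.058%; on $1,500,000 that is $45,870.

$45,900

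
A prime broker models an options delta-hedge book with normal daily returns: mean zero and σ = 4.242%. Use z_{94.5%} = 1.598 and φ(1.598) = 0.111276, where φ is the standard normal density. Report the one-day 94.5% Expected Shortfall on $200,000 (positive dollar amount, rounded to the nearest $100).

Tail multiplier: φ(z)/(1−α) = 0.111276 / 0.055 = 2.023.
ES = 4.242% × 2.023 = 8.582%.
On $200,000: 0.08582 × $200,000 = $17,164.

$17,200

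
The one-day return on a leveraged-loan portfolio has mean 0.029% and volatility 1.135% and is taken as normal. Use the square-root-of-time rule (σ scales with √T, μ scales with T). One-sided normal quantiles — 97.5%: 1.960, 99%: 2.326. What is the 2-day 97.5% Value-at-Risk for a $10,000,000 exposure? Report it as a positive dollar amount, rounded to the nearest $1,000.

$309,000

σ_{2d} = 1.135% × √2 = 1.605%; μ_{2d} = 2 × 0.029% = 0.058%.
VaR = −(0.058%) + 1.960 × 1.605% = 3.088%.
On $10,000,000: 0.03088 × $10,000,000 = $308,800.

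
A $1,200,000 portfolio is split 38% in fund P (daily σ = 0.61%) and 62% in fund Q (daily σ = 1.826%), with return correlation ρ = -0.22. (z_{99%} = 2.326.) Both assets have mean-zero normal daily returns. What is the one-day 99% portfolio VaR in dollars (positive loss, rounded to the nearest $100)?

$30,800

σ_p² = 0.38²·0.61² + 0.62²·1.826² + 2·-0.22·0.38·0.62·0.61·1.826 = 1.2200 (%²).
σ_p = √1.2200 = 1.105%.
VaR = 2.326 × 1.105% = 2.570%; on $1,200,000 that is $30,840.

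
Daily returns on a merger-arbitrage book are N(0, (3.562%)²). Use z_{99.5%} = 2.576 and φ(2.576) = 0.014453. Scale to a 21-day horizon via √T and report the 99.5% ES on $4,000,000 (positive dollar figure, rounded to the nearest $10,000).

σ_{21d} = 3.562% × √21 = 16.323%.
ES multiplier = φ(z)/(1−α) = 0.014453/0.005 = 2.891.
ES = 16.323% × 2.891 = 47.190%; on $4,000,000: $1,887,600.

$1,890,000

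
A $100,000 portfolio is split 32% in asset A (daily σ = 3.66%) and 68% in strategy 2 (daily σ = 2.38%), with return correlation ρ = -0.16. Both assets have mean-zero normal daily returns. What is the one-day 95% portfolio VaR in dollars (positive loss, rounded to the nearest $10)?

$3,030

σ_p² = 0.32²·3.66² + 0.68²·2.38² + 2·-0.16·0.32·0.68·3.66·2.38 = 3.3844 (%²).
σ_p = √3.3844 = 1.840%.
At 95%, z = 1.645.
VaR = 1.645 × 1.840% = 3.027%; on $100,000 that is $3,027.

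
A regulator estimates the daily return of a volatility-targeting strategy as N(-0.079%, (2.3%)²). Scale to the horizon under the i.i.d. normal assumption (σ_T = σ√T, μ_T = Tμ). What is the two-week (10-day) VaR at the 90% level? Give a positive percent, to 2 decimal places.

At 90%, z = 1.282.
σ_{10d} = 2.3% × √10 = 7.273%; μ_{10d} = 10 × -0.079% = -0.790%.
VaR = −(-0.790%) + 1.282 × 7.273% = 10.114%.

10.11%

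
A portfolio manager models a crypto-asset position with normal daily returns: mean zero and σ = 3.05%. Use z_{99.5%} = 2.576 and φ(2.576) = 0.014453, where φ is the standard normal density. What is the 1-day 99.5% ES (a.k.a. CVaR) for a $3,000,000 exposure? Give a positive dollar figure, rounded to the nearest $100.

Tail multiplier: φ(z)/(1−α) = 0.014453 / 0.005 = 2.891.
ES = 3.05% × 2.891 = 8.818%.
On $3,000,000: 0.08818 × $3,000,000 = $264,540.

$264,500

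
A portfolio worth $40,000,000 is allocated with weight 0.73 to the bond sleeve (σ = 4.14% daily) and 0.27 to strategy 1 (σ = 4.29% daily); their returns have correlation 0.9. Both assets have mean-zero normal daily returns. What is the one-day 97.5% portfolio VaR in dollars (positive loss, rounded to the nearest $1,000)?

σ_p² = 0.73²·4.14² + 0.27²·4.29² + 2·0.9·0.73·0.27·4.14·4.29 = 16.7765 (%²).
σ_p = √16.7765 = 4.096%.
At 97.5%, z = 1.960.
VaR = 1.960 × 4.096% = 8.028%; on $40,000,000 that is $3,211,200.

$3,211,000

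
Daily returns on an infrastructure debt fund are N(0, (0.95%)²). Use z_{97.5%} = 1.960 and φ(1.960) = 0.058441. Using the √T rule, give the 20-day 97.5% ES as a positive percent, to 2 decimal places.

9.93%

σ_{20d} = 0.95% × √20 = 4.249%.
ES multiplier = φ(z)/(1−α) = 0.058441/0.025 = 2.338.
ES = 4.249% × 2.338 = 9.934%.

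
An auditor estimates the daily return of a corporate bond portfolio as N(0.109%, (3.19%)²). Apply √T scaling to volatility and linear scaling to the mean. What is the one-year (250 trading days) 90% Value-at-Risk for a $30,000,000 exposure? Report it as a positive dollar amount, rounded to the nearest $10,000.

$11,220,000

At 90%, z = 1.282.
σ_{250d} = 3.19% × √250 = 50.438%; μ_{250d} = 250 × 0.109% = 27.250%.
VaR = −(27.250%) + 1.282 × 50.438% = 37.412%.
On $30,000,000: 0.37412 × $30,000,000 = $11,223,600.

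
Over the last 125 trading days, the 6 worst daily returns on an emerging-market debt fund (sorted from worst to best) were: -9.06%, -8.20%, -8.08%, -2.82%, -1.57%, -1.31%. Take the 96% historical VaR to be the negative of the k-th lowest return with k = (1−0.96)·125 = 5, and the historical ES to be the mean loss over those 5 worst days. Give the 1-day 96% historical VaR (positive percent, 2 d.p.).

1.57%

k = 5; the 5th lowest return is -1.57%, so VaR = 1.57%.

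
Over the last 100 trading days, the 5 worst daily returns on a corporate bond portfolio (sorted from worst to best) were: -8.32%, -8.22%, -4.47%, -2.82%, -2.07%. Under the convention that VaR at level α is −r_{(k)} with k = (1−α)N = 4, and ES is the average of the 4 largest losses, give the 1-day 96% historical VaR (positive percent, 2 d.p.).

k = 4; the 4th lowest return is -2.82%, so VaR = 2.82%.

2.82%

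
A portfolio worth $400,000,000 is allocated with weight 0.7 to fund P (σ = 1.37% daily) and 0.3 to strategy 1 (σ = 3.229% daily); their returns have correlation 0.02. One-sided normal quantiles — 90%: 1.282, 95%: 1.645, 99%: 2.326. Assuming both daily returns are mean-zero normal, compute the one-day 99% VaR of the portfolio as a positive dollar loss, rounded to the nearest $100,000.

σ_p² = 0.7²·1.37² + 0.3²·3.229² + 2·0.02·0.7·0.3·1.37·3.229 = 1.8952 (%²).
σ_p = √1.8952 = 1.377%.
VaR = 2.326 × 1.377% = 3.203%; on $400,000,000 that is $12,812,000.

$12,800,000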